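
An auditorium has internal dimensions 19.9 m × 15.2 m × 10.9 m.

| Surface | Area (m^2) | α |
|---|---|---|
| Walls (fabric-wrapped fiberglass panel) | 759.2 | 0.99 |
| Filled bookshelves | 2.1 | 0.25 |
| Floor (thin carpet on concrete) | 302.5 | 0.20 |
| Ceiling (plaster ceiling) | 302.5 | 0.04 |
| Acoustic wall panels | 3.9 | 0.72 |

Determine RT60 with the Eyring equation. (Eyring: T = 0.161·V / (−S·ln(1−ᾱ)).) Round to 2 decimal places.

Total surface area S = 759.2 + 2.1 + 302.5 + 302.5 + 3.9 = 1370.2 m^2.
Σ(Sᵢαᵢ) = 759.2×0.99 + 2.1×0.25 + 302.5×0.20 + 302.5×0.04 + 3.9×0.72 = 827.541.
Mean coefficient ᾱ = A/S = 0.6040.
−S·ln(1−ᾱ) = −1370.2 × ln(1 − 0.6040) = 1269.273.
V = 19.9 × 15.2 × 10.9 = 3297.032 m³.
T = 0.161·V/[−S·ln(1−ᾱ)] = 0.161·3297.032/1269.273 = 0.42 s.

0.42 s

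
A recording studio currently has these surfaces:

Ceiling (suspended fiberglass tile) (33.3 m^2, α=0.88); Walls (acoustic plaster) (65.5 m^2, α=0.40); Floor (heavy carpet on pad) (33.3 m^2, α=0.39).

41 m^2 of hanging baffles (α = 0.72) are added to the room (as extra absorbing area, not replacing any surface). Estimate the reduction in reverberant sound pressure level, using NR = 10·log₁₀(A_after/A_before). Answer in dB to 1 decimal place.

A_before = Σ Sᵢαᵢ = 33.3·0.88 + 65.5·0.40 + 33.3·0.39 = 68.491 sabins.
Treatment contributes 41·0.72 = 29.520 sabins.
New total A_after = 98.011 sabins.
NR = 10·log₁₀(98.011/68.491) = 1.6 dB.

1.6 dB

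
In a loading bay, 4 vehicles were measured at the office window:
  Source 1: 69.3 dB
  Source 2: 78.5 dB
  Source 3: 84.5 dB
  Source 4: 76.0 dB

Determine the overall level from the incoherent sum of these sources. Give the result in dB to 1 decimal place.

86.0 dB

Sum in the linear (power) domain: Σ 10^(Lᵢ/10) = 10^(69.3/10) + 10^(78.5/10) + 10^(84.5/10) + 10^(76.0/10) = 4.01e+08.
Back to dB: 10·log₁₀ Σ = 86.0 dB.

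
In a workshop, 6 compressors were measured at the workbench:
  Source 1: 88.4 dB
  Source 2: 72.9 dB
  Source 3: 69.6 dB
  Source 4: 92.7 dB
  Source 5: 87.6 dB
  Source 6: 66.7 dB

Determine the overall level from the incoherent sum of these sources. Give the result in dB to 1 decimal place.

Converting to relative power and adding: 10^(88.4/10) + 10^(72.9/10) + 10^(69.6/10) + 10^(92.7/10) + 10^(87.6/10) + 10^(66.7/10) = 3.163e+09.
Back to dB: 10·log₁₀ Σ = 95.0 dB.

95.0 dB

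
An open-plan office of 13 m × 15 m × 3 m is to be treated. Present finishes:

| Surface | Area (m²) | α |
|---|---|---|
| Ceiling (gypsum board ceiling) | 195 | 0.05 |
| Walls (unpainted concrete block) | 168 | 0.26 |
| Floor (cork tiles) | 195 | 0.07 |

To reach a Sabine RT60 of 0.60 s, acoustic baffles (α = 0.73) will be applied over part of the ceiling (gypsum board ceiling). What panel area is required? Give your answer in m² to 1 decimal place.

132.2

Equivalent absorption area: A₁ = 195*0.05 + 168*0.26 + 195*0.07 = 67.080 m².
Required A₂ = 0.161·585/0.60 = 156.975 sabins.
ΔA needed = 156.975 − 67.080 = 89.895 sabins.
Each m² of panel replacing the ceiling (gypsum board ceiling) adds (0.73 − 0.05) = 0.68 sabins.
Area = ΔA/Δα = 89.895/0.68 = 132.2 m².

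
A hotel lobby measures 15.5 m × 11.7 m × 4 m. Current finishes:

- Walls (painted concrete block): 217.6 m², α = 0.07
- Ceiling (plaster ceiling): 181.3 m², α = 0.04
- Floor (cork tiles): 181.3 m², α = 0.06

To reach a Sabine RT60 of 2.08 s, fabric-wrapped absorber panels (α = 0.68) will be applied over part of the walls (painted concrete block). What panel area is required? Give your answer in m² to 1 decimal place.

Total absorption A₁ = 217.6*0.07 + 181.3*0.04 + 181.3*0.06
  = 15.232 + 7.252 + 10.878 = 33.362 m² sabins.
V = 725.4 m³. Target absorption A₂ = 0.161 × 725.4 / 2.08 = 56.149 sabins.
ΔA needed = 56.149 − 33.362 = 22.787 sabins.
Net gain per m²: Δα = 0.68 − 0.07 = 0.61.
Panel area = 22.787 / 0.61 = 37.4 m².

37.4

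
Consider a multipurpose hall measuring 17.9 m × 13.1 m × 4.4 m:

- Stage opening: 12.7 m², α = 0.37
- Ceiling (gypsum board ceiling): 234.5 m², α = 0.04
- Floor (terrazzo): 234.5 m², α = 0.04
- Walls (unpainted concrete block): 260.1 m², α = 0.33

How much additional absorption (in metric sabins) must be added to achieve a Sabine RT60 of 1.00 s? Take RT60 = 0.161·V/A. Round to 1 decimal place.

A₁ = Σ Sᵢαᵢ = 12.7*0.37 + 234.5*0.04 + 234.5*0.04 + 260.1*0.33 = 109.292 sabins.
For T = 1.00 s, need A₂ = 0.161·V/T = 0.161·1031.756/1.00 = 166.113 sabins.
Additional absorption ΔA = 166.113 − 109.292 = 56.8 sabins.

56.8 sabins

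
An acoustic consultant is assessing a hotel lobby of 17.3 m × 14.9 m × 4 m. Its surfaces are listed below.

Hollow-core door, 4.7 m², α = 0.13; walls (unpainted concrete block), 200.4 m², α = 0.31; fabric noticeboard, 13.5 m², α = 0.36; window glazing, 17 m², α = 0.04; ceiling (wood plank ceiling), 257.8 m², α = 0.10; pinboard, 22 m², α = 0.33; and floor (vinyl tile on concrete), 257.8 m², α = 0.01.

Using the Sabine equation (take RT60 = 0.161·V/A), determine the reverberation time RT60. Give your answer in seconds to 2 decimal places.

Equivalent absorption area: A = 4.7*0.13 + 200.4*0.31 + 13.5*0.36 + 17*0.04 + 257.8*0.10 + 22*0.33 + 257.8*0.01 = 103.893 m².
Room volume: 1031.08 m³.
T = 0.161 V/A = 0.161·1031.08/103.893 = 1.60 s.

1.60 sec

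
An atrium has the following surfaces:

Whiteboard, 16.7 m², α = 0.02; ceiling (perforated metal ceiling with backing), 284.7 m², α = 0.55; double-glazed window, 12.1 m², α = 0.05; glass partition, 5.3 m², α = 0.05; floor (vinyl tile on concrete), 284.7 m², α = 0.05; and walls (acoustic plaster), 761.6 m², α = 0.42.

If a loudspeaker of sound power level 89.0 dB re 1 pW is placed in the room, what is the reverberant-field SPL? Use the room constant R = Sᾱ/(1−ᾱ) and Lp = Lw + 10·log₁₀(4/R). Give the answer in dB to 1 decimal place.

Σ(Sᵢαᵢ) = 16.7·0.02 + 284.7·0.55 + 12.1·0.05 + 5.3·0.05 + 284.7·0.05 + 761.6·0.42 = 491.896; total area S = 1365.1 m².
ᾱ = 0.3603, so room constant R = A/(1−ᾱ) = 768.948 m².
Lp = 89.0 + 10·log₁₀(4/768.948) = 89.0 + (-22.84) = 66.2 dB.

66.2 dB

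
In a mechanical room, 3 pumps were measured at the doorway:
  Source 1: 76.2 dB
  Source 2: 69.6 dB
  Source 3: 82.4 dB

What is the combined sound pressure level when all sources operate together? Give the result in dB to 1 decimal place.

Converting to relative power and adding: 10^(76.2/10) + 10^(69.6/10) + 10^(82.4/10) = 2.246e+08.
Back to dB: 10·log₁₀ Σ = 83.5 dB.

83.5 dB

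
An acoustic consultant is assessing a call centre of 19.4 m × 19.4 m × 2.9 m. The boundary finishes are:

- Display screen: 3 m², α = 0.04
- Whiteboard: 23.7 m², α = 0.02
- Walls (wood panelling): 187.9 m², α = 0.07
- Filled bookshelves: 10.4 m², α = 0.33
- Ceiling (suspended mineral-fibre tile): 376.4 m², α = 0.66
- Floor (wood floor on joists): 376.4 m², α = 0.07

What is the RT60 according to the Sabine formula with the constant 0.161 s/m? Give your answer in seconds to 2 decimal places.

Equivalent absorption area: A = 3*0.04 + 23.7*0.02 + 187.9*0.07 + 10.4*0.33 + 376.4*0.66 + 376.4*0.07 = 291.951 m².
Room volume: 1091.444 m³.
RT60 = 0.161 · V / A = 0.161 × 1091.444 / 291.951 = 0.60 s.

0.60 seconds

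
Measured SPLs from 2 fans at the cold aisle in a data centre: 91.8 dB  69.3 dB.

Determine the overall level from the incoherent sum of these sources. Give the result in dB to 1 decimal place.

Converting to relative power and adding: 10^(91.8/10) + 10^(69.3/10) = 1.522e+09.
Back to dB: 10·log₁₀ Σ = 91.8 dB.

91.8 dB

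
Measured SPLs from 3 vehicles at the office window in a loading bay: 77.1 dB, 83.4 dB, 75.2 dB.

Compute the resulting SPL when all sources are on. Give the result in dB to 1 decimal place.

Sum in the linear (power) domain: Σ 10^(Lᵢ/10) = 10^(77.1/10) + 10^(83.4/10) + 10^(75.2/10) = 3.032e+08.
L_total = 10·log₁₀(3.032e+08) = 84.8 dB.

84.8 dB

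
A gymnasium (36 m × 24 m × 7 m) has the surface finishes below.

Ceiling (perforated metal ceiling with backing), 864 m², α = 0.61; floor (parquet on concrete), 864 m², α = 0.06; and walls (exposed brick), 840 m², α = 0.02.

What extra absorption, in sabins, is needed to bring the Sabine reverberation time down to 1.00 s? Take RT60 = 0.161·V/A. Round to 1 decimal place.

378.0 sabins

Equivalent absorption area: A₁ = 864*0.61 + 864*0.06 + 840*0.02 = 595.680 m².
Target A₂ = 0.161·6048/1.00 = 973.728 sabins (V = 6048 m³).
ΔA = A₂ − A₁ = 973.728 − 595.680 = 378.0 sabins.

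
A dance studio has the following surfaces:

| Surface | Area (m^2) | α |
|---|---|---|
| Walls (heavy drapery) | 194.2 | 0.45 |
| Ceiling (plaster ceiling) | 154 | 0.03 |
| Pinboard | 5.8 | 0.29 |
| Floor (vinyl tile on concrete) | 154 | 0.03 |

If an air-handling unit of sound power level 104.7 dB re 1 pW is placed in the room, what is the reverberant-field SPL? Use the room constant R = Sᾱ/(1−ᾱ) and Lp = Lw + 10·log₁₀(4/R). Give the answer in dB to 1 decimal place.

A = 98.312 sabins; S = 508.0 m^2.
ᾱ = 98.312/508.0 = 0.1935; R = Sᾱ/(1−ᾱ) = 98.312/(1−0.1935) = 121.900 m^2.
Lp = 104.7 + 10·log₁₀(4/121.900) = 104.7 + (-14.84) = 89.9 dB.

89.9 dB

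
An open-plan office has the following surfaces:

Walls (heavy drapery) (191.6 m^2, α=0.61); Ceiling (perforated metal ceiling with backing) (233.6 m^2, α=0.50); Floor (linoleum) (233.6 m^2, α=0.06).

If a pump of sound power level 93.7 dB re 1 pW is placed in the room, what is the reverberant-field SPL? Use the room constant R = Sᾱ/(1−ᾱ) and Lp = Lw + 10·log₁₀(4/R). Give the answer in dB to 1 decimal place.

73.7 dB

Σ(Sᵢαᵢ) = 191.6·0.61 + 233.6·0.50 + 233.6·0.06 = 247.692; total area S = 658.8 m^2.
ᾱ = 0.3760, so room constant R = A/(1−ᾱ) = 396.942 m^2.
Lp = Lw + 10 log₁₀(4/R) = 93.7 -19.97 = 73.7 dB.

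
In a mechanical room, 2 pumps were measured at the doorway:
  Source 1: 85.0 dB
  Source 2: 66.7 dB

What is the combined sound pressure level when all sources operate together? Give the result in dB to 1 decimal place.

Sum in the linear (power) domain: Σ 10^(Lᵢ/10) = 10^(85.0/10) + 10^(66.7/10) = 3.209e+08.
Combined level = 10 log₁₀(3.209e+08) = 85.1 dB.

85.1 dB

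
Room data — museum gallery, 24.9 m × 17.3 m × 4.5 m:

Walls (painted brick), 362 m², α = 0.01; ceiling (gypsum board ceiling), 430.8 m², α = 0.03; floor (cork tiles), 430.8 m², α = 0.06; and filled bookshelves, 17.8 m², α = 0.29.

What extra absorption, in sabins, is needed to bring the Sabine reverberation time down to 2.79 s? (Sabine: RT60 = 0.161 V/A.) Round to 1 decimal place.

A₁ = Σ Sᵢαᵢ = 362*0.01 + 430.8*0.03 + 430.8*0.06 + 17.8*0.29 = 47.554 sabins.
For T = 2.79 s, need A₂ = 0.161·V/T = 0.161·1938.465/2.79 = 111.861 sabins.
ΔA = A₂ − A₁ = 111.861 − 47.554 = 64.3 sabins.

64.3 sabins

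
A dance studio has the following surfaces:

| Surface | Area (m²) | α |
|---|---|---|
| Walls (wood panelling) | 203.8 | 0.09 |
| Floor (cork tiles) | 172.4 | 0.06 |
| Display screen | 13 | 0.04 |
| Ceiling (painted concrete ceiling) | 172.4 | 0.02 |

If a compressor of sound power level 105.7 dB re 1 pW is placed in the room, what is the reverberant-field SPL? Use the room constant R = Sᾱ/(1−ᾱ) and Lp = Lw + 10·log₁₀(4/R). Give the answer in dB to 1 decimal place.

Σ(Sᵢαᵢ) = 203.8×0.09 + 172.4×0.06 + 13×0.04 + 172.4×0.02 = 32.654; total area S = 561.6 m².
ᾱ = 32.654/561.6 = 0.0581; R = Sᾱ/(1−ᾱ) = 32.654/(1−0.0581) = 34.668 m².
Lp = 105.7 + 10·log₁₀(4/34.668) = 105.7 + (-9.38) = 96.3 dB.

96.3 dB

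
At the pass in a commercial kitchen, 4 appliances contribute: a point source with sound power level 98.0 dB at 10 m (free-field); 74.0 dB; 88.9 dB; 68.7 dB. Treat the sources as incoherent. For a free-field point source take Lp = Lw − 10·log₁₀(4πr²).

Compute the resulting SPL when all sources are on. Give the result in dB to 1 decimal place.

89.1 dB

Source at 10 m: Lp = 98.0 − 10·log₁₀(4π·10²) = 98.0 − 10·log₁₀(1256.637) = 67.0 dB.
Sum in the linear (power) domain: Σ 10^(Lᵢ/10) = 10^(67.0/10) + 10^(74.0/10) + 10^(88.9/10) + 10^(68.7/10) = 8.138e+08.
Combined level = 10 log₁₀(8.138e+08) = 89.1 dB.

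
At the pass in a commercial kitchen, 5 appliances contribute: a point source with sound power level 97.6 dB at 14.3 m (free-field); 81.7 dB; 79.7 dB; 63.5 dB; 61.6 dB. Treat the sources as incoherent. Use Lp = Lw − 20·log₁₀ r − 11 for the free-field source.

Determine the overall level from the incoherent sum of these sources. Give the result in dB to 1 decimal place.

83.9 dB

Source at 14.3 m: Lp = 97.6 − 20·log₁₀(14.3) − 11 = 63.5 dB.
Converting to relative power and adding: 10^(63.5/10) + 10^(81.7/10) + 10^(79.7/10) + 10^(63.5/10) + 10^(61.6/10) = 2.472e+08.
Back to dB: 10·log₁₀ Σ = 83.9 dB.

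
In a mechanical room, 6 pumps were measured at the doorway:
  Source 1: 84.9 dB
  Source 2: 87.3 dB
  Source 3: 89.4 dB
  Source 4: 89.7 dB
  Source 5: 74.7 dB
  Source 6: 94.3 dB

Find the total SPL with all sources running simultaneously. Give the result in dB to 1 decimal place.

97.3 dB

Converting to relative power and adding: 10^(84.9/10) + 10^(87.3/10) + 10^(89.4/10) + 10^(89.7/10) + 10^(74.7/10) + 10^(94.3/10) = 5.371e+09.
Back to dB: 10·log₁₀ Σ = 97.3 dB.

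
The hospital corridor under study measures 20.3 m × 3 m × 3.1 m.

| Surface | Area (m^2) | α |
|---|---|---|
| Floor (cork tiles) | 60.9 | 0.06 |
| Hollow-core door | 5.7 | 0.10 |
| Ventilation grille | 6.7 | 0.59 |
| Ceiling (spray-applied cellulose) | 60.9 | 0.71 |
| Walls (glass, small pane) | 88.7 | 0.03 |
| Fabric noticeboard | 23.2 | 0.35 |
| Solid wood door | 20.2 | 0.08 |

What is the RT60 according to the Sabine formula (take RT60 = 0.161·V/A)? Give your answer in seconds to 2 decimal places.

0.48 sec

Total absorption A = 60.9*0.06 + 5.7*0.10 + 6.7*0.59 + 60.9*0.71 + 88.7*0.03 + 23.2*0.35 + 20.2*0.08
  = 3.654 + 0.570 + 3.953 + 43.239 + 2.661 + 8.120 + 1.616 = 63.813 m^2 sabins.
Volume V = 20.3 × 3 × 3.1 = 188.79 m³.
Sabine: RT60 = 0.161 × 188.79 / 63.813 = 0.48 s.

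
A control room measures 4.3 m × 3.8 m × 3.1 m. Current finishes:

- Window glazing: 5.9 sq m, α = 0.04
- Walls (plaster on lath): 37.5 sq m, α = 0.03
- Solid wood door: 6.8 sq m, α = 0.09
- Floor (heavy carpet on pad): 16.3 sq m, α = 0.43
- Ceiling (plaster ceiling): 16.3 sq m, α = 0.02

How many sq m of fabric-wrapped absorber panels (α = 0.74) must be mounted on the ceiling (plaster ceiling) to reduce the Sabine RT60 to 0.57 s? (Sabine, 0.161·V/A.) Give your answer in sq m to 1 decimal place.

6.9

Summing Sᵢαᵢ: 0.236 + 1.125 + 0.612 + 7.009 + 0.326 → A₁ = 9.308 sabins.
V = 50.654 m³. Target absorption A₂ = 0.161 × 50.654 / 0.57 = 14.308 sabins.
Absorption to add: 14.308 − 9.308 = 5.000 sabins.
Each sq m of panel replacing the ceiling (plaster ceiling) adds (0.74 − 0.02) = 0.72 sabins.
Panel area = 5.000 / 0.72 = 6.9 sq m.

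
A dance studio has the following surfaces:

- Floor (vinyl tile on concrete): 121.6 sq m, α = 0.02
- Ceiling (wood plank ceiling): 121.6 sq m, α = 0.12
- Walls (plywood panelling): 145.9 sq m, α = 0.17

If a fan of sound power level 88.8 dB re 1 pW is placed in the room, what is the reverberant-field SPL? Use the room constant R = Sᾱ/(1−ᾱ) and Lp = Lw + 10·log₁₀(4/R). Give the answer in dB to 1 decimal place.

78.1 dB

Σ(Sᵢαᵢ) = 121.6·0.02 + 121.6·0.12 + 145.9·0.17 = 41.827; total area S = 389.1 sq m.
ᾱ = 0.1075, so room constant R = A/(1−ᾱ) = 46.865 sq m.
Lp = 88.8 + 10·log₁₀(4/46.865) = 88.8 + (-10.69) = 78.1 dB.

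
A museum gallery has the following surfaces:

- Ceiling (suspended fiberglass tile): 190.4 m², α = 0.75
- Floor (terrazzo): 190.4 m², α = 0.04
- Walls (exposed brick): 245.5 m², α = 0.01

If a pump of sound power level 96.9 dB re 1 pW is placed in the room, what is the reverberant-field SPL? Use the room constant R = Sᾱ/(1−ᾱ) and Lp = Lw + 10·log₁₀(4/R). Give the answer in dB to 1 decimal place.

79.9 dB

Σ(Sᵢαᵢ) = 190.4·0.75 + 190.4·0.04 + 245.5·0.01 = 152.871; total area S = 626.3 m².
ᾱ = 152.871/626.3 = 0.2441; R = Sᾱ/(1−ᾱ) = 152.871/(1−0.2441) = 202.237 m².
Lp = Lw + 10 log₁₀(4/R) = 96.9 -17.04 = 79.9 dB.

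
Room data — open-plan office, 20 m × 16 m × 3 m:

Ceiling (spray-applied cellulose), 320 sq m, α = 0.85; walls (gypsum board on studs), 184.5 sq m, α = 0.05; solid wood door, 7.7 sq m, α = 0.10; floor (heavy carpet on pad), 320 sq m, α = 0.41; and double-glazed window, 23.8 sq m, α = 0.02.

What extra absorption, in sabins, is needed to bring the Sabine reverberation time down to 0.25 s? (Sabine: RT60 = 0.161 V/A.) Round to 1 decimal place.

204.6 sabins

Total absorption A₁ = 320·0.85 + 184.5·0.05 + 7.7·0.10 + 320·0.41 + 23.8·0.02
  = 272.000 + 9.225 + 0.770 + 131.200 + 0.476 = 413.671 sq m sabins.
V = 960 m³. Required absorption A₂ = 0.161 × 960 / 0.25 = 618.240 sabins.
ΔA = A₂ − A₁ = 618.240 − 413.671 = 204.6 sabins.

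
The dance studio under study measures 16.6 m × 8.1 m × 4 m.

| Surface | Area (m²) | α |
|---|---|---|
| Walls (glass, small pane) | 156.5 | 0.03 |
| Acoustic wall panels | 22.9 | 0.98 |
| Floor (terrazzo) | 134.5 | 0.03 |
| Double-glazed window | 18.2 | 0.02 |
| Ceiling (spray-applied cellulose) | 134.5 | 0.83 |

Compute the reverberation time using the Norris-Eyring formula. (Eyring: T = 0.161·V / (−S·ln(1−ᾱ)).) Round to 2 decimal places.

0.51 s

Total surface area S = 156.5 + 22.9 + 134.5 + 18.2 + 134.5 = 466.6 m².
Σ(Sᵢαᵢ) = 156.5×0.03 + 22.9×0.98 + 134.5×0.03 + 18.2×0.02 + 134.5×0.83 = 143.171.
Mean coefficient ᾱ = A/S = 0.3068.
Eyring denominator: −S ln(1−ᾱ) = 170.979.
V = 16.6 × 8.1 × 4 = 537.84 m³.
RT60 = 0.161 × 537.84 / 170.979 = 0.51 s.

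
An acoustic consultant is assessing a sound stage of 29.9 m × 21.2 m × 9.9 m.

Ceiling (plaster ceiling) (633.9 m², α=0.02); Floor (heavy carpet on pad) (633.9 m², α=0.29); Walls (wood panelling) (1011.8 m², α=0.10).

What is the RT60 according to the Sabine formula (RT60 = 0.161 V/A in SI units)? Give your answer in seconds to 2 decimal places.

3.39 seconds

A = Σ Sᵢαᵢ = 633.9·0.02 + 633.9·0.29 + 1011.8·0.10 = 297.689 sabins.
Room volume: 6275.412 m³.
RT60 = 0.161 · V / A = 0.161 × 6275.412 / 297.689 = 3.39 s.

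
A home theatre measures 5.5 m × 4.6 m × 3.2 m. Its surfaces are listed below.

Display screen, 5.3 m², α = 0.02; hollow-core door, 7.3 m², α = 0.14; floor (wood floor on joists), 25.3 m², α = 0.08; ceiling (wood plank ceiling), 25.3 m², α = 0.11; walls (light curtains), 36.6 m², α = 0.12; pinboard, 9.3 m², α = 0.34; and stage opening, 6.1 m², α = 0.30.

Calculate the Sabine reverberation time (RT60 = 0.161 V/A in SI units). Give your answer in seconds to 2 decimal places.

Equivalent absorption area: A = 5.3*0.02 + 7.3*0.14 + 25.3*0.08 + 25.3*0.11 + 36.6*0.12 + 9.3*0.34 + 6.1*0.30 = 15.319 m².
Volume V = 5.5 × 4.6 × 3.2 = 80.96 m³.
RT60 = 0.161 · V / A = 0.161 × 80.96 / 15.319 = 0.85 s.

0.85 sec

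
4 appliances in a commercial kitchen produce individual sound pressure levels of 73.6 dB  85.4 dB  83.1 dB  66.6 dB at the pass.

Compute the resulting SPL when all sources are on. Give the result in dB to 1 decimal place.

Sum in the linear (power) domain: Σ 10^(Lᵢ/10) = 10^(73.6/10) + 10^(85.4/10) + 10^(83.1/10) + 10^(66.6/10) = 5.784e+08.
Back to dB: 10·log₁₀ Σ = 87.6 dB.

87.6 dB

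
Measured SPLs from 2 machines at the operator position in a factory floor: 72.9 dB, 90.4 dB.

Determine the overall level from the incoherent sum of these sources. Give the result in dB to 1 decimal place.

90.5 dB

Sum in the linear (power) domain: Σ 10^(Lᵢ/10) = 10^(72.9/10) + 10^(90.4/10) = 1.116e+09.
L_total = 10·log₁₀(1.116e+09) = 90.5 dB.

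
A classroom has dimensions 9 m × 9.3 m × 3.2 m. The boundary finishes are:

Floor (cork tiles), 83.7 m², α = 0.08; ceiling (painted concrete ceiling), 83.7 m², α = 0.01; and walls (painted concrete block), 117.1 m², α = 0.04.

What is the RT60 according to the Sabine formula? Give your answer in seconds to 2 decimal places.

3.53 sec

Equivalent absorption area: A = 83.7×0.08 + 83.7×0.01 + 117.1×0.04 = 12.217 m².
V = 9·9.3·3.2 = 267.84 m³.
T = 0.161 V/A = 0.161·267.84/12.217 = 3.53 s.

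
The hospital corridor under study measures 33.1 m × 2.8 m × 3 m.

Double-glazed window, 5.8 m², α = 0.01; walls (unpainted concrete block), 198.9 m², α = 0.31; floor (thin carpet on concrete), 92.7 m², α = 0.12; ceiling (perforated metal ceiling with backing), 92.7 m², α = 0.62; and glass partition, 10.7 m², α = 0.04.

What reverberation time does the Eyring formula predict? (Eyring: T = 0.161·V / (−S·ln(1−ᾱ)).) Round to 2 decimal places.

S = Σ Sᵢ = 400.8 m².
Absorption A = 5.8·0.01 + 198.9·0.31 + 92.7·0.12 + 92.7·0.62 + 10.7·0.04 = 130.743 sabins.
Mean coefficient ᾱ = A/S = 0.3262.
Eyring denominator: −S ln(1−ᾱ) = 158.245.
V = 33.1 × 2.8 × 3 = 278.04 m³.
T = 0.161·V/[−S·ln(1−ᾱ)] = 0.161·278.04/158.245 = 0.28 s.

0.28 s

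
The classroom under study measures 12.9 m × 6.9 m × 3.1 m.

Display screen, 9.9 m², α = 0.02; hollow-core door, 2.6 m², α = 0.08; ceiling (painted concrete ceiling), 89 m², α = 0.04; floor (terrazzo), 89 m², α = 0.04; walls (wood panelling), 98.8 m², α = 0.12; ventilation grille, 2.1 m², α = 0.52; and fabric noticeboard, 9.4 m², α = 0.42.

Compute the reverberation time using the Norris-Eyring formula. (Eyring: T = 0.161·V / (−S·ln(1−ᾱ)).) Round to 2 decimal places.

1.74 sec

Total surface area S = 9.9 + 2.6 + 89 + 89 + 98.8 + 2.1 + 9.4 = 300.8 m².
Absorption A = 9.9·0.02 + 2.6·0.08 + 89·0.04 + 89·0.04 + 98.8·0.12 + 2.1·0.52 + 9.4·0.42 = 24.422 sabins.
Mean coefficient ᾱ = A/S = 0.0812.
−S·ln(1−ᾱ) = −300.8 × ln(1 − 0.0812) = 25.474.
V = 12.9 × 6.9 × 3.1 = 275.931 m³.
T = 0.161·V/[−S·ln(1−ᾱ)] = 0.161·275.931/25.474 = 1.74 s.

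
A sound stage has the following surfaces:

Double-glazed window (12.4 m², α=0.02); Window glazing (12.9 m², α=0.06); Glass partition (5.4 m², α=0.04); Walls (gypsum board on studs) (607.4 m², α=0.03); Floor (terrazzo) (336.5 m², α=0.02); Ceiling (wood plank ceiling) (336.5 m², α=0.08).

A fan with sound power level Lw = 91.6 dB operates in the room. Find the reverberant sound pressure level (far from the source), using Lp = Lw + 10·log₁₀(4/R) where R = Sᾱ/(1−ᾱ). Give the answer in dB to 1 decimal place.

Σ(Sᵢαᵢ) = 12.4×0.02 + 12.9×0.06 + 5.4×0.04 + 607.4×0.03 + 336.5×0.02 + 336.5×0.08 = 53.110; total area S = 1311.1 m².
ᾱ = 0.0405, so room constant R = A/(1−ᾱ) = 55.352 m².
Lp = 91.6 + 10·log₁₀(4/55.352) = 91.6 + (-11.41) = 80.2 dB.

80.2 dB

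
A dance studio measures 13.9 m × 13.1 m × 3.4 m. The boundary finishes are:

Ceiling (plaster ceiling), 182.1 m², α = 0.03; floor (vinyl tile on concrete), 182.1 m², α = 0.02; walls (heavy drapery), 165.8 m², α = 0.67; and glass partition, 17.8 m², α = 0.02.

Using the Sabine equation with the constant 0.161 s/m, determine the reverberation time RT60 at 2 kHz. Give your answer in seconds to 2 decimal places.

Summing Sᵢαᵢ: 5.463 + 3.642 + 111.086 + 0.356 → A = 120.547 sabins.
V = 13.9·13.1·3.4 = 619.106 m³.
RT60 = 0.161 · V / A = 0.161 × 619.106 / 120.547 = 0.83 s.

0.83 seconds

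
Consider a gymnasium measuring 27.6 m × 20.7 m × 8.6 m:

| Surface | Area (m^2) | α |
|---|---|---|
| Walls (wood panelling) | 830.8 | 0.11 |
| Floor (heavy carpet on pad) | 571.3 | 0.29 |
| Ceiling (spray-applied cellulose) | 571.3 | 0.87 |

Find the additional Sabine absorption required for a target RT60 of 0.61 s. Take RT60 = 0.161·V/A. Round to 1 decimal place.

542.7 sabins

A₁ = Σ Sᵢαᵢ = 830.8×0.11 + 571.3×0.29 + 571.3×0.87 = 754.096 sabins.
V = 4913.352 m³. Required absorption A₂ = 0.161 × 4913.352 / 0.61 = 1296.803 sabins.
Shortfall: 1296.803 − 754.096 = 542.7 sabins.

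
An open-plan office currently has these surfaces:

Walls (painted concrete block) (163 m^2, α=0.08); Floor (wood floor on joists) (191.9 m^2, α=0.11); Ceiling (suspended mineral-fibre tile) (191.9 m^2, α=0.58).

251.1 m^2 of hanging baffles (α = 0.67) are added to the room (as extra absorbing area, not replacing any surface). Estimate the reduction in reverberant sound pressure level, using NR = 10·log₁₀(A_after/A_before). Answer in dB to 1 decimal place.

3.3 dB

Summing Sᵢαᵢ: 13.040 + 21.109 + 111.302 → A_before = 145.451 sabins.
Added absorption = 251.1 × 0.67 = 168.237 sabins.
A_after = 145.451 + 168.237 = 313.688 sabins.
Reduction = 10 log₁₀(A_after/A_before) = 10 log₁₀(2.1567) = 3.3 dB.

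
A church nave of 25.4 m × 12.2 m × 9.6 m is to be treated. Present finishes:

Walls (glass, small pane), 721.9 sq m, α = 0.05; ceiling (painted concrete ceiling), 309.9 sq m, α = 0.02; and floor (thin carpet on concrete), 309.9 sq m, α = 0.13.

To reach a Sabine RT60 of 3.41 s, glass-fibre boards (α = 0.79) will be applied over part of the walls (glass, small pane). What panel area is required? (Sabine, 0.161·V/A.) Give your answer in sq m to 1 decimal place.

Total absorption A₁ = 721.9*0.05 + 309.9*0.02 + 309.9*0.13
  = 36.095 + 6.198 + 40.287 = 82.580 sq m sabins.
V = 2974.848 m³. Target absorption A₂ = 0.161 × 2974.848 / 3.41 = 140.455 sabins.
Absorption to add: 140.455 − 82.580 = 57.875 sabins.
Each sq m of panel replacing the walls (glass, small pane) adds (0.79 − 0.05) = 0.74 sabins.
Area = ΔA/Δα = 57.875/0.74 = 78.2 sq m.

78.2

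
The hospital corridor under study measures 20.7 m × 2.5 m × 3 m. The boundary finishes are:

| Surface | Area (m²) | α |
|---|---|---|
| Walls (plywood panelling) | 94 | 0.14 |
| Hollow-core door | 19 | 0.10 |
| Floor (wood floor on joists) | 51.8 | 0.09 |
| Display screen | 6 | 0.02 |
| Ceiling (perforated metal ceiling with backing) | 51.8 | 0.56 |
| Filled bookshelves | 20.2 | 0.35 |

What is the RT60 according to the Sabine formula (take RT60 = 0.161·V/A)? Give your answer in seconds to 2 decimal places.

0.45 s

Total absorption A = 94·0.14 + 19·0.10 + 51.8·0.09 + 6·0.02 + 51.8·0.56 + 20.2·0.35
  = 13.160 + 1.900 + 4.662 + 0.120 + 29.008 + 7.070 = 55.920 m² sabins.
Room volume: 155.25 m³.
T = 0.161 V/A = 0.161·155.25/55.920 = 0.45 s.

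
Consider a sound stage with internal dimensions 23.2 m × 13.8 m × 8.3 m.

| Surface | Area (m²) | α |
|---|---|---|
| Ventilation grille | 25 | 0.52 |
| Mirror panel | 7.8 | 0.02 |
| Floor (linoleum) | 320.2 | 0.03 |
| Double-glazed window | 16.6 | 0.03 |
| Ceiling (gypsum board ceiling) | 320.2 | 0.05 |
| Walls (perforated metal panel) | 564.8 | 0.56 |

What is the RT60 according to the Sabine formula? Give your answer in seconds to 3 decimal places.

A = Σ Sᵢαᵢ = 25*0.52 + 7.8*0.02 + 320.2*0.03 + 16.6*0.03 + 320.2*0.05 + 564.8*0.56 = 355.558 sabins.
Room volume: 2657.328 m³.
RT60 = 0.161 · V / A = 0.161 × 2657.328 / 355.558 = 1.203 s.

1.203 s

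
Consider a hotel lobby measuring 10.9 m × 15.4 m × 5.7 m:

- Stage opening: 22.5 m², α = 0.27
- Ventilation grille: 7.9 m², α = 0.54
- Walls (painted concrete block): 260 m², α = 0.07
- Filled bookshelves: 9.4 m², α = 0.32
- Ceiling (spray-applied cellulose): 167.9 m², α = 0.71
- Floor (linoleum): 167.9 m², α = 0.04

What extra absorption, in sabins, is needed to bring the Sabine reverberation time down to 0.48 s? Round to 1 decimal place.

Total absorption A₁ = 22.5×0.27 + 7.9×0.54 + 260×0.07 + 9.4×0.32 + 167.9×0.71 + 167.9×0.04
  = 6.075 + 4.266 + 18.200 + 3.008 + 119.209 + 6.716 = 157.474 m² sabins.
Target A₂ = 0.161·956.802/0.48 = 320.927 sabins (V = 956.802 m³).
ΔA = A₂ − A₁ = 320.927 − 157.474 = 163.5 sabins.

163.5 sabins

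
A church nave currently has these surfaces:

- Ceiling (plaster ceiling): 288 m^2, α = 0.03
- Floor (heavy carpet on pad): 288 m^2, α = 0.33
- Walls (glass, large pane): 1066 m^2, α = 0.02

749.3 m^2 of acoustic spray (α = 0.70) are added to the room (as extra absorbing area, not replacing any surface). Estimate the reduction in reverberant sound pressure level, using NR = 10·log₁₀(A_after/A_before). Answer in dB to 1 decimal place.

A_before = Σ Sᵢαᵢ = 288*0.03 + 288*0.33 + 1066*0.02 = 125.000 sabins.
Treatment contributes 749.3·0.70 = 524.510 sabins.
A_after = 125.000 + 524.510 = 649.510 sabins.
Reduction = 10 log₁₀(A_after/A_before) = 10 log₁₀(5.1961) = 7.2 dB.

7.2 dB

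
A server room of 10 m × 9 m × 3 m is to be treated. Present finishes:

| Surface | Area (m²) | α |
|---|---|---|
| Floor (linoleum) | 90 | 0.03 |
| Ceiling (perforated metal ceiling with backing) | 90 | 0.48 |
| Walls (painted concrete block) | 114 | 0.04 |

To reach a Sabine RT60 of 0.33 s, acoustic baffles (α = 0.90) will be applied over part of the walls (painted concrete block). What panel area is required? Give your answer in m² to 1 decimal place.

94.5

Total absorption A₁ = 90×0.03 + 90×0.48 + 114×0.04
  = 2.700 + 43.200 + 4.560 = 50.460 m² sabins.
V = 270 m³. Target absorption A₂ = 0.161 × 270 / 0.33 = 131.727 sabins.
ΔA needed = 131.727 − 50.460 = 81.267 sabins.
Net gain per m²: Δα = 0.90 − 0.04 = 0.86.
Area = ΔA/Δα = 81.267/0.86 = 94.5 m².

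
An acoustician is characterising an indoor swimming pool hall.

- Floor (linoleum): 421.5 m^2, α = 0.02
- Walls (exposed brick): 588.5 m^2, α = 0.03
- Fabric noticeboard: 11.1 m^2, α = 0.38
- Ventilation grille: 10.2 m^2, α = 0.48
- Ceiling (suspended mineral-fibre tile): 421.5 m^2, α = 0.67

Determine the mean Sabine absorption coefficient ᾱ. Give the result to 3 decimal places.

Total surface area S = 1452.8 m^2.
A = 421.5·0.02 + 588.5·0.03 + 11.1·0.38 + 10.2·0.48 + 421.5·0.67 = 317.604 sabins.
ᾱ = 317.604 / 1452.8 = 0.219.

0.219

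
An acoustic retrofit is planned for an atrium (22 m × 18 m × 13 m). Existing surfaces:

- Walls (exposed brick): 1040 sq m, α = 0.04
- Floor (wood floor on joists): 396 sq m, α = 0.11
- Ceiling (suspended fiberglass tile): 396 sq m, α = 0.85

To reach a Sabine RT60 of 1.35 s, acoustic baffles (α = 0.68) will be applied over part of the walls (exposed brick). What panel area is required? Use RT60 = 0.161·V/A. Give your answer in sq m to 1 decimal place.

300.3

Summing Sᵢαᵢ: 41.600 + 43.560 + 336.600 → A₁ = 421.760 sabins.
V = 5148 m³. Target absorption A₂ = 0.161 × 5148 / 1.35 = 613.947 sabins.
Absorption to add: 613.947 − 421.760 = 192.187 sabins.
Each sq m of panel replacing the walls (exposed brick) adds (0.68 − 0.04) = 0.64 sabins.
Area = ΔA/Δα = 192.187/0.64 = 300.3 sq m.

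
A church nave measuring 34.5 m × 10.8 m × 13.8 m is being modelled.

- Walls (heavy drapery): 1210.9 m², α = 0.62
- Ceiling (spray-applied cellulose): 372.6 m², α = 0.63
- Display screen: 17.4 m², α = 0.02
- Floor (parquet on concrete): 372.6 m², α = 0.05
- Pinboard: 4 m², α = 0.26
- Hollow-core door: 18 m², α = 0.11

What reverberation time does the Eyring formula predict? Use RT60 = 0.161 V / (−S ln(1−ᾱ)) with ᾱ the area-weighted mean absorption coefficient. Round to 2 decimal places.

0.59 s

S = Σ Sᵢ = 1995.5 m².
Σ(Sᵢαᵢ) = 1210.9×0.62 + 372.6×0.63 + 17.4×0.02 + 372.6×0.05 + 4×0.26 + 18×0.11 = 1007.494.
Mean coefficient ᾱ = A/S = 0.5049.
Eyring denominator: −S ln(1−ᾱ) = 1402.828.
V = 34.5 × 10.8 × 13.8 = 5141.88 m³.
T = 0.161·V/[−S·ln(1−ᾱ)] = 0.161·5141.88/1402.828 = 0.59 s.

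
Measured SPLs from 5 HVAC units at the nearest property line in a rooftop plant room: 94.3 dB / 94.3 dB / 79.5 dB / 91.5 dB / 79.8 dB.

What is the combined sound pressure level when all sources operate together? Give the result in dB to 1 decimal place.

98.4 dB

Converting to relative power and adding: 10^(94.3/10) + 10^(94.3/10) + 10^(79.5/10) + 10^(91.5/10) + 10^(79.8/10) = 6.98e+09.
Combined level = 10 log₁₀(6.98e+09) = 98.4 dB.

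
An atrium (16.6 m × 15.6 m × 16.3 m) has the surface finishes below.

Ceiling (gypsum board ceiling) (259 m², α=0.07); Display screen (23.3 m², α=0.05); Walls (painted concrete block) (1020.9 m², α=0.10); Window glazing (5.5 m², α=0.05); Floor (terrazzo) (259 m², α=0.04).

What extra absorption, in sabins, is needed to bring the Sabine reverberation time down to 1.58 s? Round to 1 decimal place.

298.1 sabins

Summing Sᵢαᵢ: 18.130 + 1.165 + 102.090 + 0.275 + 10.360 → A₁ = 132.020 sabins.
Target A₂ = 0.161·4221.048/1.58 = 430.119 sabins (V = 4221.048 m³).
Shortfall: 430.119 − 132.020 = 298.1 sabins.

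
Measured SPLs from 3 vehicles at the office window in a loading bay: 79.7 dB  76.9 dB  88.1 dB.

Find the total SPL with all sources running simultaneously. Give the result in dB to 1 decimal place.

Sum in the linear (power) domain: Σ 10^(Lᵢ/10) = 10^(79.7/10) + 10^(76.9/10) + 10^(88.1/10) = 7.88e+08.
Combined level = 10 log₁₀(7.88e+08) = 89.0 dB.

89.0 dB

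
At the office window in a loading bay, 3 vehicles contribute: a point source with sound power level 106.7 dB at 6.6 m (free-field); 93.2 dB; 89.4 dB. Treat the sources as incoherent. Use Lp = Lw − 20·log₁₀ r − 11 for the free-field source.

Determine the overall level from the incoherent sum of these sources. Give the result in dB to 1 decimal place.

94.8 dB

Source at 6.6 m: Lp = 106.7 − 20·log₁₀(6.6) − 11 = 79.3 dB.
Converting to relative power and adding: 10^(79.3/10) + 10^(93.2/10) + 10^(89.4/10) = 3.045e+09.
L_total = 10·log₁₀(3.045e+09) = 94.8 dB.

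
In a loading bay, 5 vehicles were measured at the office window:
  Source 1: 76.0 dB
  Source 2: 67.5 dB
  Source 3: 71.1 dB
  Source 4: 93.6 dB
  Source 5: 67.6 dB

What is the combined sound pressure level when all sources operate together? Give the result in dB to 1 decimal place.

93.7 dB

Σ 10^(Lᵢ/10) = 2.355e+09.
Combined level = 10 log₁₀(2.355e+09) = 93.7 dB.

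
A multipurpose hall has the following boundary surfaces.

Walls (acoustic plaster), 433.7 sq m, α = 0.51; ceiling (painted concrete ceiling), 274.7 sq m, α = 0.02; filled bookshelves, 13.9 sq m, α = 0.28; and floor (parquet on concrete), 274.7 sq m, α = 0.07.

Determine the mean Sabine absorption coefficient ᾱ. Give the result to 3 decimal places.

0.251

Total surface area S = 997.0 sq m.
A = 433.7·0.51 + 274.7·0.02 + 13.9·0.28 + 274.7·0.07 = 249.802 sabins.
ᾱ = 249.802 / 997.0 = 0.251.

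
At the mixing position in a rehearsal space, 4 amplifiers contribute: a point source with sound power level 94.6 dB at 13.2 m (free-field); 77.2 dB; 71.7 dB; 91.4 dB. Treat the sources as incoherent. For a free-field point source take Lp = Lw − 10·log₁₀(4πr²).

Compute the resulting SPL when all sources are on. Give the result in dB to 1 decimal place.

91.6 dB

Source at 13.2 m: Lp = 94.6 − 10·log₁₀(4π·13.2²) = 94.6 − 10·log₁₀(2189.564) = 61.2 dB.
Sum in the linear (power) domain: Σ 10^(Lᵢ/10) = 10^(61.2/10) + 10^(77.2/10) + 10^(71.7/10) + 10^(91.4/10) = 1.449e+09.
Combined level = 10 log₁₀(1.449e+09) = 91.6 dB.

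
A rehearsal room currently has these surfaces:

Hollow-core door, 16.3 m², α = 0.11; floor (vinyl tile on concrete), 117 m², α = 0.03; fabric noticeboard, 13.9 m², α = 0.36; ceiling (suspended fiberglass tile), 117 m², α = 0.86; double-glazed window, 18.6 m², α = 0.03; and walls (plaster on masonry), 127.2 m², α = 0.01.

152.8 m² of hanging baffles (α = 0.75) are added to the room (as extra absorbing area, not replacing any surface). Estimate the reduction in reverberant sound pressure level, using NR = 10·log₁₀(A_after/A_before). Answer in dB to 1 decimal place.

3.0 dB

A_before = Σ Sᵢαᵢ = 16.3×0.11 + 117×0.03 + 13.9×0.36 + 117×0.86 + 18.6×0.03 + 127.2×0.01 = 112.757 sabins.
Treatment contributes 152.8·0.75 = 114.600 sabins.
New total A_after = 227.357 sabins.
Reduction = 10 log₁₀(A_after/A_before) = 10 log₁₀(2.0163) = 3.0 dB.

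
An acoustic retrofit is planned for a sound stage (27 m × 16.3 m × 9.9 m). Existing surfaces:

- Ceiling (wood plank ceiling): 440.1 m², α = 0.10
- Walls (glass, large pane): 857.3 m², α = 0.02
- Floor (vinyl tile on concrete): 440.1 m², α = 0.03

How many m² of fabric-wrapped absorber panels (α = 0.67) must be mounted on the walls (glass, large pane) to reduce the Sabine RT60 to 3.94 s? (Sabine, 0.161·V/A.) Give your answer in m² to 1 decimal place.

A₁ = Σ Sᵢαᵢ = 440.1×0.10 + 857.3×0.02 + 440.1×0.03 = 74.359 sabins.
V = 4356.99 m³. Target absorption A₂ = 0.161 × 4356.99 / 3.94 = 178.039 sabins.
Absorption to add: 178.039 − 74.359 = 103.680 sabins.
Each m² of panel replacing the walls (glass, large pane) adds (0.67 − 0.02) = 0.65 sabins.
Area = ΔA/Δα = 103.680/0.65 = 159.5 m².

159.5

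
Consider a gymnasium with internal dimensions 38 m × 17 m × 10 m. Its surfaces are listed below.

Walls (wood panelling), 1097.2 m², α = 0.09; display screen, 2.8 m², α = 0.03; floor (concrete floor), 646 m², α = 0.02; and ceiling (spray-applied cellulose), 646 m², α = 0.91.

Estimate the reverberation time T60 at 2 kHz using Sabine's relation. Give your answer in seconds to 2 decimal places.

1.49 sec

A = Σ Sᵢαᵢ = 1097.2×0.09 + 2.8×0.03 + 646×0.02 + 646×0.91 = 699.612 sabins.
Volume V = 38 × 17 × 10 = 6460 m³.
Sabine: RT60 = 0.161 × 6460 / 699.612 = 1.49 s.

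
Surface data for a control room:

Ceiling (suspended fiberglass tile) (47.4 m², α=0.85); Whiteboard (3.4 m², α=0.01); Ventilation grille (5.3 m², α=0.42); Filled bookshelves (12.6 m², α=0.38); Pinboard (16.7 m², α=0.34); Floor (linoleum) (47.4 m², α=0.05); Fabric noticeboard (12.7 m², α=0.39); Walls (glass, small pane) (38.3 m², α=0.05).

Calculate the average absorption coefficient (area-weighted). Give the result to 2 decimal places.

0.34

S = Σ Sᵢ = 47.4 + 3.4 + 5.3 + 12.6 + 16.7 + 47.4 + 12.7 + 38.3 = 183.8 m².
A = 47.4·0.85 + 3.4·0.01 + 5.3·0.42 + 12.6·0.38 + 16.7·0.34 + 47.4·0.05 + 12.7·0.39 + 38.3·0.05 = 62.254 sabins.
ᾱ = A/S = 0.34.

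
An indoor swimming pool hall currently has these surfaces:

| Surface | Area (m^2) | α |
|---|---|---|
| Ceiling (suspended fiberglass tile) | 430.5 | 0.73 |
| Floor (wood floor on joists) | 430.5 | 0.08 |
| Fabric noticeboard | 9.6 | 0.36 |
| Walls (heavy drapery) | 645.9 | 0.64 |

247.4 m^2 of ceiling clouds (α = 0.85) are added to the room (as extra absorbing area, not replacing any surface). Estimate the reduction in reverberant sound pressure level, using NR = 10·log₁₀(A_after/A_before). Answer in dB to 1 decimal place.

1.1 dB

Total absorption A_before = 430.5·0.73 + 430.5·0.08 + 9.6·0.36 + 645.9·0.64
  = 314.265 + 34.440 + 3.456 + 413.376 = 765.537 m^2 sabins.
Treatment contributes 247.4·0.85 = 210.290 sabins.
A_after = 765.537 + 210.290 = 975.827 sabins.
NR = 10·log₁₀(975.827/765.537) = 1.1 dB.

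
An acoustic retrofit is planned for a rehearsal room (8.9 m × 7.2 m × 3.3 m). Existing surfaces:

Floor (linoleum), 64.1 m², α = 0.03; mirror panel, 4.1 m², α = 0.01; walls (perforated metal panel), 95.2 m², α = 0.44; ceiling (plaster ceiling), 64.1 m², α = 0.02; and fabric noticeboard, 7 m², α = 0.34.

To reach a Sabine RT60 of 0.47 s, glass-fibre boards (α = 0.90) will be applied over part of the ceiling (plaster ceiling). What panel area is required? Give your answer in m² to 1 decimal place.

28.3

Summing Sᵢαᵢ: 1.923 + 0.041 + 41.888 + 1.282 + 2.380 → A₁ = 47.514 sabins.
Required A₂ = 0.161·211.464/0.47 = 72.438 sabins.
ΔA needed = 72.438 − 47.514 = 24.924 sabins.
Each m² of panel replacing the ceiling (plaster ceiling) adds (0.90 − 0.02) = 0.88 sabins.
Area = ΔA/Δα = 24.924/0.88 = 28.3 m².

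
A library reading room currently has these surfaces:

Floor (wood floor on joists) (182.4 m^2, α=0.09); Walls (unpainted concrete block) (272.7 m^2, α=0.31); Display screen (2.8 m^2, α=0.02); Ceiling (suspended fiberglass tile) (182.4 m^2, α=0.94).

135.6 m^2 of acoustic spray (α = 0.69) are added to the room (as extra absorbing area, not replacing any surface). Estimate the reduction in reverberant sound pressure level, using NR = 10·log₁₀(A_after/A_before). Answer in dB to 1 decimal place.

A_before = Σ Sᵢαᵢ = 182.4*0.09 + 272.7*0.31 + 2.8*0.02 + 182.4*0.94 = 272.465 sabins.
Added absorption = 135.6 × 0.69 = 93.564 sabins.
New total A_after = 366.029 sabins.
Reduction = 10 log₁₀(A_after/A_before) = 10 log₁₀(1.3434) = 1.3 dB.

1.3 dB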